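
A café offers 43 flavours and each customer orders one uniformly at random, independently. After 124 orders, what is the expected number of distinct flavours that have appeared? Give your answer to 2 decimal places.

40.68

For each flavour, P(seen in 124 orders) = 1 - (42/43)^124 = 0.946.
By linearity of expectation, E[distinct seen] = 43·(1 - (42/43)^124) = 40.676.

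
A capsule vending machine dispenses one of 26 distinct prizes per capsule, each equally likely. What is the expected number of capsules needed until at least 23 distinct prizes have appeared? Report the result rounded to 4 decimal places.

52.5482

Going from k to k+1 distinct takes a geometric number of capsules with mean 26/(26-k).
Sum over k = 0,...,22: E = 26/26 + 26/25 + 26/24 + ... + 26/5 + 26/4 = 52.54825.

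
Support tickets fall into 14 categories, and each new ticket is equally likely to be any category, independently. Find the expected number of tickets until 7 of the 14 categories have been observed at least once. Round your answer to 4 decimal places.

9.2219

Going from k to k+1 distinct takes a geometric number of tickets with mean 14/(14-k).
Sum over k = 0,...,6: E = 14/14 + 14/13 + 14/12 + ... + 14/9 + 14/8 = 9.22187.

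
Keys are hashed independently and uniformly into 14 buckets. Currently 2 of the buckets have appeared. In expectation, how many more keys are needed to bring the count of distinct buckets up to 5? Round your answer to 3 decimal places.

The wait to go from k to k+1 distinct buckets is geometric with mean 14/(14-k).
Sum over k = 2,...,4: E = 14/12 + 14/11 + 14/10 = 3.8394.

3.839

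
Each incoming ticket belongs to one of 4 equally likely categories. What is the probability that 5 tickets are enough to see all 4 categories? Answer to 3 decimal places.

By inclusion–exclusion over which categories are missing,
P(all seen) = Σ_{j=0}^{4} (-1)^j C(4,j)((4-j)/4)^5
= 1.0000 - 0.9492 + 0.1875 - 0.0039 + 0.0000
= 0.2344.

0.234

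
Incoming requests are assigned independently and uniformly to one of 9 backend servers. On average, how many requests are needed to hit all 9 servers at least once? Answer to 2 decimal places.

Split into phases: going from k distinct to k+1 distinct takes on average 9/(9-k) requests.
E[T] = 9/9 + 9/8 + 9/7 + ... + 9/2 + 9/1 = 9·H_{9}.
H_{9} = 2.829, so E[T] = 25.461.

25.46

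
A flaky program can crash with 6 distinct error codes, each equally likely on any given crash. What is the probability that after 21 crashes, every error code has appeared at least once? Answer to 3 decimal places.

Let A_i be the event that error code i is missing after 21 crashes. By inclusion–exclusion on the A_i,
P(all seen) = Σ_{j=0}^{6} (-1)^j C(6,j)((6-j)/6)^21
= 1.0000 - 0.1304 + 0.0030 - 0.0000 + 0.0000 - 0.0000 + 0.0000
= 0.8726.

0.873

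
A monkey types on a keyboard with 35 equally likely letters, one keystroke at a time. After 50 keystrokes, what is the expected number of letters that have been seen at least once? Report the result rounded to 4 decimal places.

26.7849

For each letter, P(seen in 50 keystrokes) = 1 - (34/35)^50 = 0.76528.
By linearity of expectation, E[distinct seen] = 35·(1 - (34/35)^50) = 26.78492.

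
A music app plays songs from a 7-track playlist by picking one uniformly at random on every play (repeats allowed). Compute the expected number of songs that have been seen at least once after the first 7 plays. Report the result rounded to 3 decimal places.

For each song, P(seen in 7 plays) = 1 - (6/7)^7 = 0.6601.
By linearity of expectation, E[distinct seen] = 7·(1 - (6/7)^7) = 4.6206.

4.621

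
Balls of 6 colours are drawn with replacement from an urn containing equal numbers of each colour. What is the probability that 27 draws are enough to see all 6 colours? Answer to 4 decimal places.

0.9566

By inclusion–exclusion over which colours are missing,
P(all seen) = Σ_{j=0}^{6} (-1)^j C(6,j)((6-j)/6)^27
= 1.00000 - 0.04368 + 0.00026 - 0.00000 + 0.00000 - 0.00000 + 0.00000
= 0.95659.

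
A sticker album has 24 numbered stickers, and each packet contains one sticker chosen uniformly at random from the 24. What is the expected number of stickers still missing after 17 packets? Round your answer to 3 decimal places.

11.641

For each sticker, P(unseen after 17) = (23/24)^17 = 0.4850.
By linearity of expectation, E[unseen] = 24·(23/24)^17 = 11.6411.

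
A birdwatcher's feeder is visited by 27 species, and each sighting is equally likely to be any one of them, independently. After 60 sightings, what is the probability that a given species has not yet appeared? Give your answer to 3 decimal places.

0.104

Each sighting misses the fixed species with probability (27-1)/27 = 26/27, independently.
P(still missing after 60) = (26/27)^60 = 0.1039.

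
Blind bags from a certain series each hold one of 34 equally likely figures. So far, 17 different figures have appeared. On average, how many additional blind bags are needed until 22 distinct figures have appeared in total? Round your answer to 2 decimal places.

11.44

The wait to go from k to k+1 distinct figures is geometric with mean 34/(34-k).
Sum over k = 17,...,21: E = 34/17 + 34/16 + 34/15 + 34/14 + 34/13 = 11.436.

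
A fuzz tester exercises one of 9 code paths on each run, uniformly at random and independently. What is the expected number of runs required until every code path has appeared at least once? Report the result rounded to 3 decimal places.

Split into phases: going from k distinct to k+1 distinct takes on average 9/(9-k) runs.
E[T] = 9/9 + 9/8 + 9/7 + ... + 9/2 + 9/1 = 9·H_{9}.
H_{9} = 2.8290, so E[T] = 25.4607.

25.461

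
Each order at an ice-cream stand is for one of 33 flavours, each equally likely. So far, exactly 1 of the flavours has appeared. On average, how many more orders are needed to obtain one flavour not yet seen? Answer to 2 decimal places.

1.03

Each order yields a new flavour with probability (33-1)/33 = 32/33, so the wait is geometric with mean 33/32.
E = 33/32 = 1.031.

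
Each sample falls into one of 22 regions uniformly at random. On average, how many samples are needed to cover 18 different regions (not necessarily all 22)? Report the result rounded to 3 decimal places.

With k distinct regions already seen, the next new one arrives after an expected 22/(22-k) samples.
Sum over k = 0,...,17: E = 22/22 + 22/21 + 22/20 + ... + 22/6 + 22/5 = 35.3646.

35.365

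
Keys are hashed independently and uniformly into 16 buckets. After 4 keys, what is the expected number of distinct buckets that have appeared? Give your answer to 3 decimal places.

For each bucket, P(seen in 4 keys) = 1 - (15/16)^4 = 0.2275.
By linearity of expectation, E[distinct seen] = 16·(1 - (15/16)^4) = 3.6404.

3.640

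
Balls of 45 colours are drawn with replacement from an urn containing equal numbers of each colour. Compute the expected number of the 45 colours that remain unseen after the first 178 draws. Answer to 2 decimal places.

For each colour, P(unseen after 178) = (44/45)^178 = 0.018.
By linearity of expectation, E[unseen] = 45·(44/45)^178 = 0.824.

0.82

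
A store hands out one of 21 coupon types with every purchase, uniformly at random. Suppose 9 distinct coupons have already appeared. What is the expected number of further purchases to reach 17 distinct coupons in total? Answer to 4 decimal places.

21.4174

The wait to go from k to k+1 distinct coupons is geometric with mean 21/(21-k).
Sum over k = 9,...,16: E = 21/12 + 21/11 + 21/10 + ... + 21/6 + 21/5 = 21.41742.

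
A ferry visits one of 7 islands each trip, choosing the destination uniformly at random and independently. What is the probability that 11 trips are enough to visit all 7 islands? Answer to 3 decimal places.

Let A_i be the event that island i is missing after 11 trips. By inclusion–exclusion on the A_i,
P(all seen) = Σ_{j=0}^{7} (-1)^j C(7,j)((7-j)/7)^11
= 1.0000 - 1.2843 + 0.5186 - 0.0742 + 0.0031 - 0.0000 + 0.0000 - 0.0000
= 0.1631.

0.163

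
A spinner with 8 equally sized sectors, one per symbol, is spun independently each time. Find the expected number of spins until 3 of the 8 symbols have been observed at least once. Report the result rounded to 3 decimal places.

With k distinct symbols already seen, the next new one arrives after an expected 8/(8-k) spins.
Sum over k = 0,...,2: E = 8/8 + 8/7 + 8/6 = 3.4762.

3.476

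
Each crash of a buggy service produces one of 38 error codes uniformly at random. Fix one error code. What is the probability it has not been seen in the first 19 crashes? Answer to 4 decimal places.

Each crash misses the fixed error code with probability (38-1)/38 = 37/38, independently.
P(still missing after 19) = (37/38)^19 = 0.60248.

0.6025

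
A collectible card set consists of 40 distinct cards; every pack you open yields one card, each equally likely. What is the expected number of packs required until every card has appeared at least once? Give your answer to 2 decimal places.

171.14

Split into phases: going from k distinct to k+1 distinct takes on average 40/(40-k) packs.
E[T] = 40/40 + 40/39 + 40/38 + ... + 40/2 + 40/1 = 40·H_{40}.
H_{40} = 4.279, so E[T] = 171.142.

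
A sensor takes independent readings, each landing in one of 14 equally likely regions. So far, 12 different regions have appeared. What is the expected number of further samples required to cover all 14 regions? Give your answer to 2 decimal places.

21.00

The wait to go from k to k+1 distinct regions is geometric with mean 14/(14-k).
Sum over k = 12,...,13: E = 14/2 + 14/1 = 21.000.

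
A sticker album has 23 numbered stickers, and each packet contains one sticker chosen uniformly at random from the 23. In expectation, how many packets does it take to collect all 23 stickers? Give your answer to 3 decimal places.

85.889

The wait to go from k to k+1 distinct stickers is geometric with mean 23/(23-k).
E[T] = 23/23 + 23/22 + 23/21 + ... + 23/2 + 23/1 = 23·H_{23}.
H_{23} = 3.7343, so E[T] = 85.8887.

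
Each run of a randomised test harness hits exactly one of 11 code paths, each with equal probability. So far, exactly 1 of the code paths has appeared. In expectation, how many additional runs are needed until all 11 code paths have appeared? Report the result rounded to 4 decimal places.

The wait to go from k to k+1 distinct code paths is geometric with mean 11/(11-k).
Sum over k = 1,...,10: E = 11/10 + 11/9 + 11/8 + ... + 11/2 + 11/1 = 32.21865.

32.2187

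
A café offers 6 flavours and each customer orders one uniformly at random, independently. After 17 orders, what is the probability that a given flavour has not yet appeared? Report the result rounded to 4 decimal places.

0.0451

Each order misses the fixed flavour with probability (6-1)/6 = 5/6, independently.
P(still missing after 17) = (5/6)^17 = 0.04507.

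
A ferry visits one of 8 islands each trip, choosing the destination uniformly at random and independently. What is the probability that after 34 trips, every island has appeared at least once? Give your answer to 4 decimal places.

Let A_i be the event that island i is missing after 34 trips. By inclusion–exclusion on the A_i,
P(all seen) = Σ_{j=0}^{8} (-1)^j C(8,j)((8-j)/8)^34
= 1.00000 - 0.08538 + 0.00158 - 0.00001 + 0.00000 - 0.00000 + 0.00000 - 0.00000 + 0.00000
= 0.91619.

0.9162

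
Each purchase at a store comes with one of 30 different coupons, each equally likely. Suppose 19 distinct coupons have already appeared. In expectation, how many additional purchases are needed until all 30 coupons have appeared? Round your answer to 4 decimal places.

From k distinct to k+1 distinct takes on average 30/(30-k) purchases.
Sum over k = 19,...,29: E = 30/11 + 30/10 + 30/9 + ... + 30/2 + 30/1 = 90.59632.

90.5963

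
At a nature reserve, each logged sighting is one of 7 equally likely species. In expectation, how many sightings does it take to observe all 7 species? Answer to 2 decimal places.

Split into phases: going from k distinct to k+1 distinct takes on average 7/(7-k) sightings.
E[T] = 7/7 + 7/6 + 7/5 + ... + 7/2 + 7/1 = 7·H_{7}.
H_{7} = 2.593, so E[T] = 18.150.

18.15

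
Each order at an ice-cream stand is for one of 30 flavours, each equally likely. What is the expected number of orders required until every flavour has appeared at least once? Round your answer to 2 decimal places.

119.85

The wait to go from k to k+1 distinct flavours is geometric with mean 30/(30-k).
E[T] = 30/30 + 30/29 + 30/28 + ... + 30/2 + 30/1 = 30·H_{30}.
H_{30} = 3.995, so E[T] = 119.850.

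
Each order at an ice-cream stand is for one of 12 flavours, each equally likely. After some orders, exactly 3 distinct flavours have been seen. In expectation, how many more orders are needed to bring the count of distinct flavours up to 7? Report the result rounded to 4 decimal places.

6.5476

From k distinct to k+1 distinct takes on average 12/(12-k) orders.
Sum over k = 3,...,6: E = 12/9 + 12/8 + 12/7 + 12/6 = 6.54762.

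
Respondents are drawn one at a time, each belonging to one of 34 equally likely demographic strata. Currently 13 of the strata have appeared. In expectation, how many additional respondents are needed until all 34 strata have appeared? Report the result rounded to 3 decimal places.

From k distinct to k+1 distinct takes on average 34/(34-k) respondents.
Sum over k = 13,...,33: E = 34/21 + 34/20 + 34/19 + ... + 34/2 + 34/1 = 123.9422.

123.942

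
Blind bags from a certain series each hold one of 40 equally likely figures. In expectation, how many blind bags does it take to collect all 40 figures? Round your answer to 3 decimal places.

After k distinct figures have appeared, the next blind bag gives a new one with probability (40-k)/40, so the expected wait for the (k+1)-th is 40/(40-k).
E[T] = 40/40 + 40/39 + 40/38 + ... + 40/2 + 40/1 = 40·H_{40}.
H_{40} = 4.2785, so E[T] = 171.1417.

171.142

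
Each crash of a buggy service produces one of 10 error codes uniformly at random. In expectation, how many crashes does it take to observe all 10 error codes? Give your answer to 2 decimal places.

Split into phases: going from k distinct to k+1 distinct takes on average 10/(10-k) crashes.
E[T] = 10/10 + 10/9 + 10/8 + ... + 10/2 + 10/1 = 10·H_{10}.
H_{10} = 2.929, so E[T] = 29.290.

29.29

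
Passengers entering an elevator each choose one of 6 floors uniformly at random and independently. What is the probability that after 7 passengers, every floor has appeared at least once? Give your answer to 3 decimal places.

By inclusion–exclusion over which floors are missing,
P(all seen) = Σ_{j=0}^{6} (-1)^j C(6,j)((6-j)/6)^7
= 1.0000 - 1.6745 + 0.8779 - 0.1563 + 0.0069 - 0.0000 + 0.0000
= 0.0540.

0.054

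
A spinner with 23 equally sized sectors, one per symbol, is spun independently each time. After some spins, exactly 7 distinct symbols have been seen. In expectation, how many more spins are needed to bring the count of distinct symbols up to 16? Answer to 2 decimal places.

The wait to go from k to k+1 distinct symbols is geometric with mean 23/(23-k).
Sum over k = 7,...,15: E = 23/16 + 23/15 + 23/14 + ... + 23/9 + 23/8 = 18.121.

18.12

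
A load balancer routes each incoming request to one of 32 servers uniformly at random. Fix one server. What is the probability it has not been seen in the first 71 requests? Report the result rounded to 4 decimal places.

Each request misses the fixed server with probability (32-1)/32 = 31/32, independently.
P(still missing after 71) = (31/32)^71 = 0.10496.

0.1050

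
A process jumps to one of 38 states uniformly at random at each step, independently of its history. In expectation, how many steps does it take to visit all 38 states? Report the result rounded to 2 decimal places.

160.66

Split into phases: going from k distinct to k+1 distinct takes on average 38/(38-k) steps.
E[T] = 38/38 + 38/37 + 38/36 + ... + 38/2 + 38/1 = 38·H_{38}.
H_{38} = 4.228, so E[T] = 160.660.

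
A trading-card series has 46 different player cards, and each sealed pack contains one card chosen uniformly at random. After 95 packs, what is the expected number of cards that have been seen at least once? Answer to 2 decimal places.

For each card, P(seen in 95 packs) = 1 - (45/46)^95 = 0.876.
By linearity of expectation, E[distinct seen] = 46·(1 - (45/46)^95) = 40.299.

40.30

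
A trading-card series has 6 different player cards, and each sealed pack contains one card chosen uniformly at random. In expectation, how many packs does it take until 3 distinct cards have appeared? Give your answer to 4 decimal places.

Going from k to k+1 distinct takes a geometric number of packs with mean 6/(6-k).
Sum over k = 0,...,2: E = 6/6 + 6/5 + 6/4 = 3.70000.

3.7000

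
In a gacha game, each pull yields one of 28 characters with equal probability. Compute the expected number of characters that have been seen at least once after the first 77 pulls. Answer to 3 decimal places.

For each character, P(seen in 77 pulls) = 1 - (27/28)^77 = 0.9392.
By linearity of expectation, E[distinct seen] = 28·(1 - (27/28)^77) = 26.2978.

26.298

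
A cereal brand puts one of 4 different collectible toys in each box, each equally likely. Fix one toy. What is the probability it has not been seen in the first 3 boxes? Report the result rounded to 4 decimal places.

0.4219

Each box misses the fixed toy with probability (4-1)/4 = 3/4, independently.
P(still missing after 3) = (3/4)^3 = 0.42188.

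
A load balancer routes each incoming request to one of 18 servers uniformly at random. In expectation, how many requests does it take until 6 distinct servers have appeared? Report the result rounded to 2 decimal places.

With k distinct servers already seen, the next new one arrives after an expected 18/(18-k) requests.
Sum over k = 0,...,5: E = 18/18 + 18/17 + 18/16 + 18/15 + 18/14 + 18/13 = 7.054.

7.05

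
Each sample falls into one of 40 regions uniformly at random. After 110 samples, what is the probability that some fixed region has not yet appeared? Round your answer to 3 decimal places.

0.062

On each sample the fixed region fails to appear with probability 39/40.
P(still missing after 110) = (39/40)^110 = 0.0617.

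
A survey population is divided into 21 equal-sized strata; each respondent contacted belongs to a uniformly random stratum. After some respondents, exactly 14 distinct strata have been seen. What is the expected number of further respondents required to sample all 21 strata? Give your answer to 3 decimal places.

The wait to go from k to k+1 distinct strata is geometric with mean 21/(21-k).
Sum over k = 14,...,20: E = 21/7 + 21/6 + 21/5 + ... + 21/2 + 21/1 = 54.4500.

54.450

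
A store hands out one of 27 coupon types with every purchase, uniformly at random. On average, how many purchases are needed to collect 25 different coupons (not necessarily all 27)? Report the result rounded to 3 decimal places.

64.569

With k distinct coupons already seen, the next new one arrives after an expected 27/(27-k) purchases.
Sum over k = 0,...,24: E = 27/27 + 27/26 + 27/25 + ... + 27/4 + 27/3 = 64.5693.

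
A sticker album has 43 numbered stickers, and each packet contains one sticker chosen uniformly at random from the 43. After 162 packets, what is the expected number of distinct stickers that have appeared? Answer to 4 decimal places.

For each sticker, P(seen in 162 packets) = 1 - (42/43)^162 = 0.97789.
By linearity of expectation, E[distinct seen] = 43·(1 - (42/43)^162) = 42.04947.

42.0495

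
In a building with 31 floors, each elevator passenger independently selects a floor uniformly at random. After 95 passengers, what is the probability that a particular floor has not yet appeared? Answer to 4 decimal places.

0.0444

Each passenger misses the fixed floor with probability (31-1)/31 = 30/31, independently.
P(still missing after 95) = (30/31)^95 = 0.04438.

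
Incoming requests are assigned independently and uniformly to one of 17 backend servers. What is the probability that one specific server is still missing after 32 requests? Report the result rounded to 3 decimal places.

On each request the fixed server fails to appear with probability 16/17.
P(still missing after 32) = (16/17)^32 = 0.1437.

0.144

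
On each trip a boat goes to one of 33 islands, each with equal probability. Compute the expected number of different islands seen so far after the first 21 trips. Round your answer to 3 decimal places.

15.707

For each island, P(seen in 21 trips) = 1 - (32/33)^21 = 0.4760.
By linearity of expectation, E[distinct seen] = 33·(1 - (32/33)^21) = 15.7070.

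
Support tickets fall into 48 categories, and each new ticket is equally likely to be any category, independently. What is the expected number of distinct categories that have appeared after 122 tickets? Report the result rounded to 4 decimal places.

For each category, P(seen in 122 tickets) = 1 - (47/48)^122 = 0.92335.
By linearity of expectation, E[distinct seen] = 48·(1 - (47/48)^122) = 44.32084.

44.3208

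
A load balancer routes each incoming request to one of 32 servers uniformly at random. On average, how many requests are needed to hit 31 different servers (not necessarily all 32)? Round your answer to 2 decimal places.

97.87

Going from k to k+1 distinct takes a geometric number of requests with mean 32/(32-k).
Sum over k = 0,...,30: E = 32/32 + 32/31 + 32/30 + ... + 32/3 + 32/2 = 97.872.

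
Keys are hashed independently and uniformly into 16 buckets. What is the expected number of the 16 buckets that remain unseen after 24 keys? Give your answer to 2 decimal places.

3.40

For each bucket, P(unseen after 24) = (15/16)^24 = 0.212.
By linearity of expectation, E[unseen] = 16·(15/16)^24 = 3.400.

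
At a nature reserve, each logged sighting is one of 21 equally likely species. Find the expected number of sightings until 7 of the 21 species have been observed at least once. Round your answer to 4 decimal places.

Going from k to k+1 distinct takes a geometric number of sightings with mean 21/(21-k).
Sum over k = 0,...,6: E = 21/21 + 21/20 + 21/19 + ... + 21/16 + 21/15 = 8.26972.

8.2697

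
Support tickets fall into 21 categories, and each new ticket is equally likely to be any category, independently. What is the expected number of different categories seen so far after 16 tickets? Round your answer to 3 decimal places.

For each category, P(seen in 16 tickets) = 1 - (20/21)^16 = 0.5419.
By linearity of expectation, E[distinct seen] = 21·(1 - (20/21)^16) = 11.3797.

11.380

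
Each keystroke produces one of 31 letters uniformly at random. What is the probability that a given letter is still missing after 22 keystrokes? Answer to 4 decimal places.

0.4861

Each keystroke misses the fixed letter with probability (31-1)/31 = 30/31, independently.
P(still missing after 22) = (30/31)^22 = 0.48608.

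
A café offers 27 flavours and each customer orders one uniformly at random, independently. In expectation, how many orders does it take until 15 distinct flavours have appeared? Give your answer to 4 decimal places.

21.2826

Going from k to k+1 distinct takes a geometric number of orders with mean 27/(27-k).
Sum over k = 0,...,14: E = 27/27 + 27/26 + 27/25 + ... + 27/14 + 27/13 = 21.28264.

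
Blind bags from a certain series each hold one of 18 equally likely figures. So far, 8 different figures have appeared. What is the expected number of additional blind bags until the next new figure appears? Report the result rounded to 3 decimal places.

Each blind bag yields a new figure with probability (18-8)/18 = 10/18, so the wait is geometric with mean 18/10.
E = 18/10 = 1.8000.

1.800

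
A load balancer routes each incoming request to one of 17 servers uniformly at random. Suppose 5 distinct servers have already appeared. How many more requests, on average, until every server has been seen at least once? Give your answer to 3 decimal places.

From k distinct to k+1 distinct takes on average 17/(17-k) requests.
Sum over k = 5,...,16: E = 17/12 + 17/11 + 17/10 + ... + 17/2 + 17/1 = 52.7546.

52.755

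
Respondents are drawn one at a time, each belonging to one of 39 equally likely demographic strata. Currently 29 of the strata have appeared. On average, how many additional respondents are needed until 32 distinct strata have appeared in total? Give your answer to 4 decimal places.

From k distinct to k+1 distinct takes on average 39/(39-k) respondents.
Sum over k = 29,...,31: E = 39/10 + 39/9 + 39/8 = 13.10833.

13.1083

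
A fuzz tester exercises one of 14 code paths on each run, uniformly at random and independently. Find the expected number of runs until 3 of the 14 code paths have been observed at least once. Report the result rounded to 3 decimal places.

3.244

With k distinct code paths already seen, the next new one arrives after an expected 14/(14-k) runs.
Sum over k = 0,...,2: E = 14/14 + 14/13 + 14/12 = 3.2436.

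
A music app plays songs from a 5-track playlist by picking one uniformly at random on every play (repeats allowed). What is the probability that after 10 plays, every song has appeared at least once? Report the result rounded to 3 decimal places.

0.523

By inclusion–exclusion over which songs are missing,
P(all seen) = Σ_{j=0}^{5} (-1)^j C(5,j)((5-j)/5)^10
= 1.0000 - 0.5369 + 0.0605 - 0.0010 + 0.0000 - 0.0000
= 0.5225.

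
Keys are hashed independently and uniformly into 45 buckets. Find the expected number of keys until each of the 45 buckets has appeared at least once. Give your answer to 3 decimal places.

After k distinct buckets have appeared, the next key gives a new one with probability (45-k)/45, so the expected wait for the (k+1)-th is 45/(45-k).
E[T] = 45/45 + 45/44 + 45/43 + ... + 45/2 + 45/1 = 45·H_{45}.
H_{45} = 4.3949, so E[T] = 197.7727.

197.773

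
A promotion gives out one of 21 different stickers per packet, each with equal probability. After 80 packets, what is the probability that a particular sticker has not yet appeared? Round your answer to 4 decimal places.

0.0202

Each packet misses the fixed sticker with probability (21-1)/21 = 20/21, independently.
P(still missing after 80) = (20/21)^80 = 0.02018.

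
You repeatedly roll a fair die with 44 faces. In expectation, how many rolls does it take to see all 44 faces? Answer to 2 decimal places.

After k distinct faces have appeared, the next roll gives a new one with probability (44-k)/44, so the expected wait for the (k+1)-th is 44/(44-k).
E[T] = 44/44 + 44/43 + 44/42 + ... + 44/2 + 44/1 = 44·H_{44}.
H_{44} = 4.373, so E[T] = 192.400.

192.40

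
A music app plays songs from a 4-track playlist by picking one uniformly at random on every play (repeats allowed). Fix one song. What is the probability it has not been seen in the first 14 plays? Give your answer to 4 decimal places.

0.0178

Each play misses the fixed song with probability (4-1)/4 = 3/4, independently.
P(still missing after 14) = (3/4)^14 = 0.01782.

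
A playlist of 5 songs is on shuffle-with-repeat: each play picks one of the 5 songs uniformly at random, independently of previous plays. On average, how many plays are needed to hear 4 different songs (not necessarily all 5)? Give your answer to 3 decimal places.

6.417

Going from k to k+1 distinct takes a geometric number of plays with mean 5/(5-k).
Sum over k = 0,...,3: E = 5/5 + 5/4 + 5/3 + 5/2 = 6.4167.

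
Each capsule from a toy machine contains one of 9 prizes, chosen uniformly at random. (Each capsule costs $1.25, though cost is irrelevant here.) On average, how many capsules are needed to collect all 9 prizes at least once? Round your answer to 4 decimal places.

Split into phases: going from k distinct to k+1 distinct takes on average 9/(9-k) capsules.
E[T] = 9/9 + 9/8 + 9/7 + ... + 9/2 + 9/1 = 9·H_{9}.
H_{9} = 2.82897, so E[T] = 25.46071.

25.4607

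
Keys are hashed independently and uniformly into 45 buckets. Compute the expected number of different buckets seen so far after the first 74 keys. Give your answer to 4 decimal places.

For each bucket, P(seen in 74 keys) = 1 - (44/45)^74 = 0.81043.
By linearity of expectation, E[distinct seen] = 45·(1 - (44/45)^74) = 36.46930.

36.4693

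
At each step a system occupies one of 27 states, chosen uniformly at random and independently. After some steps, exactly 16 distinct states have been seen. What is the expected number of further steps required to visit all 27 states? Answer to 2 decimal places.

81.54

From k distinct to k+1 distinct takes on average 27/(27-k) steps.
Sum over k = 16,...,26: E = 27/11 + 27/10 + 27/9 + ... + 27/2 + 27/1 = 81.537.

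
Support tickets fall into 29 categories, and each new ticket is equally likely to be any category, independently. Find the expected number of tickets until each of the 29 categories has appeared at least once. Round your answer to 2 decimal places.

114.89

After k distinct categories have appeared, the next ticket gives a new one with probability (29-k)/29, so the expected wait for the (k+1)-th is 29/(29-k).
E[T] = 29/29 + 29/28 + 29/27 + ... + 29/2 + 29/1 = 29·H_{29}.
H_{29} = 3.962, so E[T] = 114.888.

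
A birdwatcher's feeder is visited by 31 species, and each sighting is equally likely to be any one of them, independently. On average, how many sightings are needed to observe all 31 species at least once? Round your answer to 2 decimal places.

After k distinct species have appeared, the next sighting gives a new one with probability (31-k)/31, so the expected wait for the (k+1)-th is 31/(31-k).
E[T] = 31/31 + 31/30 + 31/29 + ... + 31/2 + 31/1 = 31·H_{31}.
H_{31} = 4.027, so E[T] = 124.845.

124.84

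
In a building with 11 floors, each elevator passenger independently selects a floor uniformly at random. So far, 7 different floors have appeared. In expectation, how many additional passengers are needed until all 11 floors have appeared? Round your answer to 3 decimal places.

22.917

The wait to go from k to k+1 distinct floors is geometric with mean 11/(11-k).
Sum over k = 7,...,10: E = 11/4 + 11/3 + 11/2 + 11/1 = 22.9167.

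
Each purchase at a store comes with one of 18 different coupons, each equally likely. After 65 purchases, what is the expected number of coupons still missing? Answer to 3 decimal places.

0.438

For each coupon, P(unseen after 65) = (17/18)^65 = 0.0243.
By linearity of expectation, E[unseen] = 18·(17/18)^65 = 0.4383.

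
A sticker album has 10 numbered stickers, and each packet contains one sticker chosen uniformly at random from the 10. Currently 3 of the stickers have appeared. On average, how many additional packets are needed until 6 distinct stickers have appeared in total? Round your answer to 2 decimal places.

5.10

From k distinct to k+1 distinct takes on average 10/(10-k) packets.
Sum over k = 3,...,5: E = 10/7 + 10/6 + 10/5 = 5.095.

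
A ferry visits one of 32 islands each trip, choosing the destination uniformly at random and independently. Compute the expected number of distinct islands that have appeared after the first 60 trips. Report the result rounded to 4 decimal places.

For each island, P(seen in 60 trips) = 1 - (31/32)^60 = 0.85117.
By linearity of expectation, E[distinct seen] = 32·(1 - (31/32)^60) = 27.23730.

27.2373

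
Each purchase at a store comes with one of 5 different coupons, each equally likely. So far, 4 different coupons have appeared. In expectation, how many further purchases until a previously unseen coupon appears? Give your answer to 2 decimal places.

The number of purchases until the next new coupon is geometric with success probability 1/5, so its mean is 5/1.
E = 5/1 = 5.000.

5.00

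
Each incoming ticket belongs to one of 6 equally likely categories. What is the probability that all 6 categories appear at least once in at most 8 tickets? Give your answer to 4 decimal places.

0.1140

Let A_i be the event that category i is missing after 8 tickets. By inclusion–exclusion on the A_i,
P(all seen) = Σ_{j=0}^{6} (-1)^j C(6,j)((6-j)/6)^8
= 1.00000 - 1.39541 + 0.58528 - 0.07813 + 0.00229 - 0.00000 + 0.00000
= 0.11403.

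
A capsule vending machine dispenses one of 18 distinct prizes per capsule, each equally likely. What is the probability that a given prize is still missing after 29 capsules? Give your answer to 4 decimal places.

0.1906

Each capsule misses the fixed prize with probability (18-1)/18 = 17/18, independently.
P(still missing after 29) = (17/18)^29 = 0.19060.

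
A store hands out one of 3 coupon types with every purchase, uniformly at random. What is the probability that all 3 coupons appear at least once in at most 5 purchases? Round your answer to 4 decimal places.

0.6173

Let A_i be the event that coupon i is missing after 5 purchases. By inclusion–exclusion on the A_i,
P(all seen) = Σ_{j=0}^{3} (-1)^j C(3,j)((3-j)/3)^5
= 1.00000 - 0.39506 + 0.01235 - 0.00000
= 0.61728.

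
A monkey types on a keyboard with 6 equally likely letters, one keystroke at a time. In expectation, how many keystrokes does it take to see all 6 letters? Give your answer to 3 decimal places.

14.700

The wait to go from k to k+1 distinct letters is geometric with mean 6/(6-k).
E[T] = 6/6 + 6/5 + 6/4 + 6/3 + 6/2 + 6/1 = 6·H_{6}.
H_{6} = 2.4500, so E[T] = 14.7000.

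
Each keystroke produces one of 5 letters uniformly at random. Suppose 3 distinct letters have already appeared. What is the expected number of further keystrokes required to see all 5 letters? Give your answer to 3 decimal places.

With k distinct letters already seen, the next new one takes an expected 5/(5-k) keystrokes.
Sum over k = 3,...,4: E = 5/2 + 5/1 = 7.5000.

7.500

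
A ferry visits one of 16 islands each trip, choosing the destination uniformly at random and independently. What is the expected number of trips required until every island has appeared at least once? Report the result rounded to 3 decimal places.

54.092

The wait to go from k to k+1 distinct islands is geometric with mean 16/(16-k).
E[T] = 16/16 + 16/15 + 16/14 + ... + 16/2 + 16/1 = 16·H_{16}.
H_{16} = 3.3807, so E[T] = 54.0917.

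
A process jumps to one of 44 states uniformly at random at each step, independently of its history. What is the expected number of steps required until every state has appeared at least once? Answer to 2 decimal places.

192.40

After k distinct states have appeared, the next step gives a new one with probability (44-k)/44, so the expected wait for the (k+1)-th is 44/(44-k).
E[T] = 44/44 + 44/43 + 44/42 + ... + 44/2 + 44/1 = 44·H_{44}.
H_{44} = 4.373, so E[T] = 192.400.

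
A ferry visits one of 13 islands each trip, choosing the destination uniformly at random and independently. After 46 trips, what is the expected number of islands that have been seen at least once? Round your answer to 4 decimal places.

For each island, P(seen in 46 trips) = 1 - (12/13)^46 = 0.97483.
By linearity of expectation, E[distinct seen] = 13·(1 - (12/13)^46) = 12.67274.

12.6727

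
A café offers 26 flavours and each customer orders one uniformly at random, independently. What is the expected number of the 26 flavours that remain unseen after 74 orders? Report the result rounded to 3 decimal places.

1.427

For each flavour, P(unseen after 74) = (25/26)^74 = 0.0549.
By linearity of expectation, E[unseen] = 26·(25/26)^74 = 1.4273.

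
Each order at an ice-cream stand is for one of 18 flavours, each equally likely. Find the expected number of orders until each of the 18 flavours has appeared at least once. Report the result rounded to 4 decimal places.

The wait to go from k to k+1 distinct flavours is geometric with mean 18/(18-k).
E[T] = 18/18 + 18/17 + 18/16 + ... + 18/2 + 18/1 = 18·H_{18}.
H_{18} = 3.49511, so E[T] = 62.91195.

62.9119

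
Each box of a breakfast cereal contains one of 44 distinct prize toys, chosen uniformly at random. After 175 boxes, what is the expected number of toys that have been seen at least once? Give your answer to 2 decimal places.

43.21

For each toy, P(seen in 175 boxes) = 1 - (43/44)^175 = 0.982.
By linearity of expectation, E[distinct seen] = 44·(1 - (43/44)^175) = 43.213.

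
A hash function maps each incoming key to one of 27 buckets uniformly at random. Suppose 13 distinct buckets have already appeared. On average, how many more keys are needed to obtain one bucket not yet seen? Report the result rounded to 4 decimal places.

1.9286

The number of keys until the next new bucket is geometric with success probability 14/27, so its mean is 27/14.
E = 27/14 = 1.92857.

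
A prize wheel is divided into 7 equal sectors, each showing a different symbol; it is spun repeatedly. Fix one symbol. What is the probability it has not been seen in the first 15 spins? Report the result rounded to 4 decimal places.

0.0990

Each spin misses the fixed symbol with probability (7-1)/7 = 6/7, independently.
P(still missing after 15) = (6/7)^15 = 0.09904.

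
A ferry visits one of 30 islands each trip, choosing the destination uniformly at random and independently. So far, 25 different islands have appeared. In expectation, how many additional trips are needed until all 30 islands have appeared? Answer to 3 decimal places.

From k distinct to k+1 distinct takes on average 30/(30-k) trips.
Sum over k = 25,...,29: E = 30/5 + 30/4 + 30/3 + 30/2 + 30/1 = 68.5000.

68.500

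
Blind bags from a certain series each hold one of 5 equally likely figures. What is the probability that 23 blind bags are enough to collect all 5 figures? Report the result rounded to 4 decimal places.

By inclusion–exclusion over which figures are missing,
P(all seen) = Σ_{j=0}^{5} (-1)^j C(5,j)((5-j)/5)^23
= 1.00000 - 0.02951 + 0.00008 - 0.00000 + 0.00000 - 0.00000
= 0.97056.

0.9706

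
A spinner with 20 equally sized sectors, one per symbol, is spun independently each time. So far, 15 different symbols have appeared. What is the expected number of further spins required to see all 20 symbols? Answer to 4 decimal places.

The wait to go from k to k+1 distinct symbols is geometric with mean 20/(20-k).
Sum over k = 15,...,19: E = 20/5 + 20/4 + 20/3 + 20/2 + 20/1 = 45.66667.

45.6667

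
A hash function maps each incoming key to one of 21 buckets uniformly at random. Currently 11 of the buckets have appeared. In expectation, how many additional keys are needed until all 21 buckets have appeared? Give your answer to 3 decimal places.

The wait to go from k to k+1 distinct buckets is geometric with mean 21/(21-k).
Sum over k = 11,...,20: E = 21/10 + 21/9 + 21/8 + ... + 21/2 + 21/1 = 61.5083.

61.508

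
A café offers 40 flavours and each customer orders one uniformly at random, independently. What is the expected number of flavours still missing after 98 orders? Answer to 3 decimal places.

3.346

For each flavour, P(unseen after 98) = (39/40)^98 = 0.0836.
By linearity of expectation, E[unseen] = 40·(39/40)^98 = 3.3459.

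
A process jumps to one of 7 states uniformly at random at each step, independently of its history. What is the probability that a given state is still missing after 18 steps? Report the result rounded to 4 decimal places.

On each step the fixed state fails to appear with probability 6/7.
P(still missing after 18) = (6/7)^18 = 0.06237.

0.0624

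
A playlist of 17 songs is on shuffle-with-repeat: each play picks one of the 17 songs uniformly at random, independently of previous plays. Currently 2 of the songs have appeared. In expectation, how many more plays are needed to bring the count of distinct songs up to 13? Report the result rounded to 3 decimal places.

20.993

From k distinct to k+1 distinct takes on average 17/(17-k) plays.
Sum over k = 2,...,12: E = 17/15 + 17/14 + 17/13 + ... + 17/6 + 17/5 = 20.9932.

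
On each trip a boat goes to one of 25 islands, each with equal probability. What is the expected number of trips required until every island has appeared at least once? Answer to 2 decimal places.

95.40

The wait to go from k to k+1 distinct islands is geometric with mean 25/(25-k).
E[T] = 25/25 + 25/24 + 25/23 + ... + 25/2 + 25/1 = 25·H_{25}.
H_{25} = 3.816, so E[T] = 95.399.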